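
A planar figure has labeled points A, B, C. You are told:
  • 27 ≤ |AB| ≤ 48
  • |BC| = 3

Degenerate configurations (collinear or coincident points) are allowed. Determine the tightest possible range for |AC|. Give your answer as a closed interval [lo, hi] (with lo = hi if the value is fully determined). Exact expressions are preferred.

|AB| ∈ [27, 48]
|BC| ∈ {3}
|AC| ∈ [24, 51]

|AC| ∈ [24, 51]  (≈ [24.0000, 51.0000])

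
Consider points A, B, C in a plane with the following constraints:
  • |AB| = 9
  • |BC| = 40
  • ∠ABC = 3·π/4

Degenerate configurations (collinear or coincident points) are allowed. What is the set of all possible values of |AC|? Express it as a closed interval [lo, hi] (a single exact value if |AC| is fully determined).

|AC| = √(360·√(2) + 1681)  (≈ 46.7987)

|AB| ∈ {9}
|BC| ∈ {40}
|AC| ∈ {√(360·√(2) + 1681)}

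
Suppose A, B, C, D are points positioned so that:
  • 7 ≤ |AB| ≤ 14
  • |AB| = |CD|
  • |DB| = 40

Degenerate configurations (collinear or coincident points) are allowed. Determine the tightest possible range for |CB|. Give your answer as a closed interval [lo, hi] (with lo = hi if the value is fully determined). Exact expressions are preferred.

|AB| ∈ [7, 14]
|BD| ∈ {40}
|CD| ∈ [7, 14]
|AD| ∈ [26, 54]
|BC| ∈ [26, 54]
|AC| ∈ [12, 68]

|CB| ∈ [26, 54]  (≈ [26.0000, 54.0000])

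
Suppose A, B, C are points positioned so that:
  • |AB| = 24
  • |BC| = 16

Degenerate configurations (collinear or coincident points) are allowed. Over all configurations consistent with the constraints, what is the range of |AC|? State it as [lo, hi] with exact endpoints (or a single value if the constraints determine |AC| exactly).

|AB| ∈ {24}
|BC| ∈ {16}
|AC| ∈ [8, 40]

|AC| ∈ [8, 40]  (≈ [8.0000, 40.0000])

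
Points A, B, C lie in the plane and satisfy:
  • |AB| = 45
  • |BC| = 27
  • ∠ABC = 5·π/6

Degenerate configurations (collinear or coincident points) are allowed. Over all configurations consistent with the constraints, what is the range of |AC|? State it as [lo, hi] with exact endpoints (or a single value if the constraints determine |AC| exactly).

|AC| = 9·√(15·√(3) + 34)  (≈ 69.7025)

|AB| ∈ {45}
|BC| ∈ {27}
|AC| ∈ {9·√(15·√(3) + 34)}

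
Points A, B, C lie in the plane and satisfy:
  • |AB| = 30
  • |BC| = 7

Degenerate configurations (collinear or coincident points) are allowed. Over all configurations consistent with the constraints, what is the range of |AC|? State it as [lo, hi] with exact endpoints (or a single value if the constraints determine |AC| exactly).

|AB| ∈ {30}
|BC| ∈ {7}
|AC| ∈ [23, 37]

|AC| ∈ [23, 37]  (≈ [23.0000, 37.0000])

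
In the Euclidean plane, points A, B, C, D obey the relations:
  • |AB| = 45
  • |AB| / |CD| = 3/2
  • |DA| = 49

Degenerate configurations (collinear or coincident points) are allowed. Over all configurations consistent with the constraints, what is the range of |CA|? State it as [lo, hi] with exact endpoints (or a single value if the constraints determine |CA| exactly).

|CA| ∈ [19, 79]  (≈ [19.0000, 79.0000])

|AB| ∈ {45}
|AD| ∈ {49}
|CD| ∈ {30}
|BD| ∈ [4, 94]
|AC| ∈ [19, 79]
|BC| ∈ [0, 124]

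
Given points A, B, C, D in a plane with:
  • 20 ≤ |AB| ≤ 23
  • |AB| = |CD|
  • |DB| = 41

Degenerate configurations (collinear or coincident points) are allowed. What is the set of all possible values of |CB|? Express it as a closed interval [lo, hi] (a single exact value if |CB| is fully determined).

|CB| ∈ [18, 64]  (≈ [18.0000, 64.0000])

|AB| ∈ [20, 23]
|BD| ∈ {41}
|CD| ∈ [20, 23]
|AD| ∈ [18, 64]
|BC| ∈ [18, 64]
|AC| ∈ [0, 87]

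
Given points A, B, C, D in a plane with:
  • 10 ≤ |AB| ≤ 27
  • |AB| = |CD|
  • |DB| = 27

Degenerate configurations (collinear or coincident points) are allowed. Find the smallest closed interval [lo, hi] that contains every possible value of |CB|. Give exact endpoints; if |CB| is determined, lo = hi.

|AB| ∈ [10, 27]
|BD| ∈ {27}
|CD| ∈ [10, 27]
|AD| ∈ [0, 54]
|BC| ∈ [0, 54]
|AC| ∈ [0, 81]

|CB| ∈ [0, 54]  (≈ [0.0000, 54.0000])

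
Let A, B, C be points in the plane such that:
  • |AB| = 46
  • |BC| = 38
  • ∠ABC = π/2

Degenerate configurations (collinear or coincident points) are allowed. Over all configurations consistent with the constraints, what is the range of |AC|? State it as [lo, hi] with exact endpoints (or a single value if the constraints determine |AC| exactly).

|AB| ∈ {46}
|BC| ∈ {38}
|AC| ∈ {2·√(890)}

|AC| = 2·√(890)  (≈ 59.6657)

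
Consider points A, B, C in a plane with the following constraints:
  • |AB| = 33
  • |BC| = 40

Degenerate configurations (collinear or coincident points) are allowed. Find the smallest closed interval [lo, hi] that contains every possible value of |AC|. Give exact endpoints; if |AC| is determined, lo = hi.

|AC| ∈ [7, 73]  (≈ [7.0000, 73.0000])

|AB| ∈ {33}
|BC| ∈ {40}
|AC| ∈ [7, 73]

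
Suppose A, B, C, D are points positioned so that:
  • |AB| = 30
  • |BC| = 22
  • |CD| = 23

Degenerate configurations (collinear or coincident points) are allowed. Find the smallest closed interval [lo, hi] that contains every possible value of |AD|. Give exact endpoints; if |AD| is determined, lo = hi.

|AD| ∈ [0, 75]  (≈ [0.0000, 75.0000])

|AB| ∈ {30}
|BC| ∈ {22}
|CD| ∈ {23}
|AC| ∈ [8, 52]
|BD| ∈ [1, 45]
|AD| ∈ [0, 75]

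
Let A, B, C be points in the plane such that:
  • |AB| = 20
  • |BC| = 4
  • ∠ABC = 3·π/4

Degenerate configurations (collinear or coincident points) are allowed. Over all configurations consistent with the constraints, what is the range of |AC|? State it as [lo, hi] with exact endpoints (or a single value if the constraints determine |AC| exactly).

|AB| ∈ {20}
|BC| ∈ {4}
|AC| ∈ {4·√(5·√(2) + 26)}

|AC| = 4·√(5·√(2) + 26)  (≈ 23.0030)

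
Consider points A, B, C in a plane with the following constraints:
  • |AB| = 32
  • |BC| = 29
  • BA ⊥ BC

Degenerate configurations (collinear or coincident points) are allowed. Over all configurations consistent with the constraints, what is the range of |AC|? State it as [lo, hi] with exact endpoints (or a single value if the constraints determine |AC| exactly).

|AB| ∈ {32}
|BC| ∈ {29}
|AC| ∈ {√(1865)}

|AC| = √(1865)  (≈ 43.1856)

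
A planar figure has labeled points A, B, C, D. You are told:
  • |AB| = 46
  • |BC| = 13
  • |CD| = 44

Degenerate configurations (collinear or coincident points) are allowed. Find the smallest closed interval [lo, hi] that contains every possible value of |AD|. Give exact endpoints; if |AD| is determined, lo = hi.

|AB| ∈ {46}
|BC| ∈ {13}
|CD| ∈ {44}
|AC| ∈ [33, 59]
|BD| ∈ [31, 57]
|AD| ∈ [0, 103]

|AD| ∈ [0, 103]  (≈ [0.0000, 103.0000])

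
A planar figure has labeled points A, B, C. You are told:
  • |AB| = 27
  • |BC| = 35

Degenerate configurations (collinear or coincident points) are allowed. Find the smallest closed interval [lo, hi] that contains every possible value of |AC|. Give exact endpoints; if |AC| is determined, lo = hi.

|AC| ∈ [8, 62]  (≈ [8.0000, 62.0000])

|AB| ∈ {27}
|BC| ∈ {35}
|AC| ∈ [8, 62]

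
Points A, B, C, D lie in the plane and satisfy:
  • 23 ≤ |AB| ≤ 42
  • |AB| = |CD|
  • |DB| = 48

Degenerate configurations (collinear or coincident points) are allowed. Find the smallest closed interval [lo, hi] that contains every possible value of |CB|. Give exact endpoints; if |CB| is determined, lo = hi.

|CB| ∈ [6, 90]  (≈ [6.0000, 90.0000])

|AB| ∈ [23, 42]
|BD| ∈ {48}
|CD| ∈ [23, 42]
|AD| ∈ [6, 90]
|BC| ∈ [6, 90]
|AC| ∈ [0, 132]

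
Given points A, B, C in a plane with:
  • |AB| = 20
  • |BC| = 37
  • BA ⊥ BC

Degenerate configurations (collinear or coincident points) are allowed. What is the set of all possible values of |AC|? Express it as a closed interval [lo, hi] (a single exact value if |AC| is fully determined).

|AC| = √(1769)  (≈ 42.0595)

|AB| ∈ {20}
|BC| ∈ {37}
|AC| ∈ {√(1769)}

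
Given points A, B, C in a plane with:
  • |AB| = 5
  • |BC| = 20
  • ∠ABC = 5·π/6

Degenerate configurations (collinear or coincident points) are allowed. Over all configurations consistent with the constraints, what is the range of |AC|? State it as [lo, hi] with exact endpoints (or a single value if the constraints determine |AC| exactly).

|AC| = 5·√(4·√(3) + 17)  (≈ 24.4582)

|AB| ∈ {5}
|BC| ∈ {20}
|AC| ∈ {5·√(4·√(3) + 17)}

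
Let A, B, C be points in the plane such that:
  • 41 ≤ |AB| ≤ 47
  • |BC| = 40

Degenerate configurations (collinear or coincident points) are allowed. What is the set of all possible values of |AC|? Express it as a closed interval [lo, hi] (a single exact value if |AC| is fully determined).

|AC| ∈ [1, 87]  (≈ [1.0000, 87.0000])

|AB| ∈ [41, 47]
|BC| ∈ {40}
|AC| ∈ [1, 87]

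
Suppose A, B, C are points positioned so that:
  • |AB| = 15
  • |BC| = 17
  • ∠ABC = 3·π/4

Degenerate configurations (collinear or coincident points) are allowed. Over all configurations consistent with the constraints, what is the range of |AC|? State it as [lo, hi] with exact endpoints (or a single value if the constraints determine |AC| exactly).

|AC| = √(255·√(2) + 514)  (≈ 29.5741)

|AB| ∈ {15}
|BC| ∈ {17}
|AC| ∈ {√(255·√(2) + 514)}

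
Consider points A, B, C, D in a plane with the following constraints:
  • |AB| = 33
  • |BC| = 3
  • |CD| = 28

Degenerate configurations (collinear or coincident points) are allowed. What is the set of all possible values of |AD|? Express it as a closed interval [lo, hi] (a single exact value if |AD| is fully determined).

|AB| ∈ {33}
|BC| ∈ {3}
|CD| ∈ {28}
|AC| ∈ [30, 36]
|BD| ∈ [25, 31]
|AD| ∈ [2, 64]

|AD| ∈ [2, 64]  (≈ [2.0000, 64.0000])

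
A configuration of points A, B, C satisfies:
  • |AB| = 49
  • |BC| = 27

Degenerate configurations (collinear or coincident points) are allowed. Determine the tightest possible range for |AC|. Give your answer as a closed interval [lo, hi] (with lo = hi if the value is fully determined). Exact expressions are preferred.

|AB| ∈ {49}
|BC| ∈ {27}
|AC| ∈ [22, 76]

|AC| ∈ [22, 76]  (≈ [22.0000, 76.0000])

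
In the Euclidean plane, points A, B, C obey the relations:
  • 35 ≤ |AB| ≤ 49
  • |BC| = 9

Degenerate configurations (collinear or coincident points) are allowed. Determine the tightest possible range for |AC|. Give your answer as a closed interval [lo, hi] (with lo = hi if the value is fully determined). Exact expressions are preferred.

|AC| ∈ [26, 58]  (≈ [26.0000, 58.0000])

|AB| ∈ [35, 49]
|BC| ∈ {9}
|AC| ∈ [26, 58]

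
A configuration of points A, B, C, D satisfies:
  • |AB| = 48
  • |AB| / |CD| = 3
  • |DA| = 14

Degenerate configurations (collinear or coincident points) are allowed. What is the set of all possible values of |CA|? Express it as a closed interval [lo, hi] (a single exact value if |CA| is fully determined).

|AB| ∈ {48}
|AD| ∈ {14}
|CD| ∈ {16}
|BD| ∈ [34, 62]
|AC| ∈ [2, 30]
|BC| ∈ [18, 78]

|CA| ∈ [2, 30]  (≈ [2.0000, 30.0000])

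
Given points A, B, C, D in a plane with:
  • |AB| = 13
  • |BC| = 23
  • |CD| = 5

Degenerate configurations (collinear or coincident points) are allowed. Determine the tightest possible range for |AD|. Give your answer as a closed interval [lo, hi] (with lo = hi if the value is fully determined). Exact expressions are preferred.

|AD| ∈ [5, 41]  (≈ [5.0000, 41.0000])

|AB| ∈ {13}
|BC| ∈ {23}
|CD| ∈ {5}
|AC| ∈ [10, 36]
|BD| ∈ [18, 28]
|AD| ∈ [5, 41]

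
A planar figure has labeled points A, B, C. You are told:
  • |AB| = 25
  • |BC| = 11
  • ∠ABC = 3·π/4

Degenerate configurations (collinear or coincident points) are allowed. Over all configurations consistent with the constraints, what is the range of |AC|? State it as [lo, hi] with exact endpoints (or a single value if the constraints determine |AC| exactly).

|AC| = √(275·√(2) + 746)  (≈ 33.6884)

|AB| ∈ {25}
|BC| ∈ {11}
|AC| ∈ {√(275·√(2) + 746)}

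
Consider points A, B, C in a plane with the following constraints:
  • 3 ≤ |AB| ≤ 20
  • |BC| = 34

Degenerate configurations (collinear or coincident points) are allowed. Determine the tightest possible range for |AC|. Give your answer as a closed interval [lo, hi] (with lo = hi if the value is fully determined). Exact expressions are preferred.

|AB| ∈ [3, 20]
|BC| ∈ {34}
|AC| ∈ [14, 54]

|AC| ∈ [14, 54]  (≈ [14.0000, 54.0000])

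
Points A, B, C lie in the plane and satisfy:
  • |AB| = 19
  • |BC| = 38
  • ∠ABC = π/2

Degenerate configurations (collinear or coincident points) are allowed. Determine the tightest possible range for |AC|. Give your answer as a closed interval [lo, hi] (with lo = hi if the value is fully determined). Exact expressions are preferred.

|AC| = 19·√(5)  (≈ 42.4853)

|AB| ∈ {19}
|BC| ∈ {38}
|AC| ∈ {19·√(5)}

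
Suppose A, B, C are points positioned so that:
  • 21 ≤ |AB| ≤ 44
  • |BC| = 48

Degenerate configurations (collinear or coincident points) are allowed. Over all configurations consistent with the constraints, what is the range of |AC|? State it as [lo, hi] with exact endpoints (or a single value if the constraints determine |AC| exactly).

|AB| ∈ [21, 44]
|BC| ∈ {48}
|AC| ∈ [4, 92]

|AC| ∈ [4, 92]  (≈ [4.0000, 92.0000])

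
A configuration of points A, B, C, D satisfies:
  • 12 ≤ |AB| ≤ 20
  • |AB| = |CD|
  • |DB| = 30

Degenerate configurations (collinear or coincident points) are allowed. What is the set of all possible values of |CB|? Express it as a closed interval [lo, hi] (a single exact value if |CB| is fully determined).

|AB| ∈ [12, 20]
|BD| ∈ {30}
|CD| ∈ [12, 20]
|AD| ∈ [10, 50]
|BC| ∈ [10, 50]
|AC| ∈ [0, 70]

|CB| ∈ [10, 50]  (≈ [10.0000, 50.0000])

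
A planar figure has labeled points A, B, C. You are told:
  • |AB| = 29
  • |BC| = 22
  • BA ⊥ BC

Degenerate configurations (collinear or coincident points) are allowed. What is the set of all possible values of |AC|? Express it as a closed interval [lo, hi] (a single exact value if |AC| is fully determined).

|AB| ∈ {29}
|BC| ∈ {22}
|AC| ∈ {5·√(53)}

|AC| = 5·√(53)  (≈ 36.4005)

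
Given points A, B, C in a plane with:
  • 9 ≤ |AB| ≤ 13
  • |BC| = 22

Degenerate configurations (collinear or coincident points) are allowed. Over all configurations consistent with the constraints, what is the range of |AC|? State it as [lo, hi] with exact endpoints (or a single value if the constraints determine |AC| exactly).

|AB| ∈ [9, 13]
|BC| ∈ {22}
|AC| ∈ [9, 35]

|AC| ∈ [9, 35]  (≈ [9.0000, 35.0000])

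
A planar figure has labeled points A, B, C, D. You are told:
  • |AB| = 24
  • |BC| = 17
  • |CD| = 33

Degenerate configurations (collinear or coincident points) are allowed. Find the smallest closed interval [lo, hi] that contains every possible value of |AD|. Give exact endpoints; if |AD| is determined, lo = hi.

|AB| ∈ {24}
|BC| ∈ {17}
|CD| ∈ {33}
|AC| ∈ [7, 41]
|BD| ∈ [16, 50]
|AD| ∈ [0, 74]

|AD| ∈ [0, 74]  (≈ [0.0000, 74.0000])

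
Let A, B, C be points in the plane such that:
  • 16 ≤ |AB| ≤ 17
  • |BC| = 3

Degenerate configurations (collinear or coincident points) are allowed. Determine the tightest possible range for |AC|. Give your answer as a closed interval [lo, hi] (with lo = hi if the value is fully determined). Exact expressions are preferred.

|AB| ∈ [16, 17]
|BC| ∈ {3}
|AC| ∈ [13, 20]

|AC| ∈ [13, 20]  (≈ [13.0000, 20.0000])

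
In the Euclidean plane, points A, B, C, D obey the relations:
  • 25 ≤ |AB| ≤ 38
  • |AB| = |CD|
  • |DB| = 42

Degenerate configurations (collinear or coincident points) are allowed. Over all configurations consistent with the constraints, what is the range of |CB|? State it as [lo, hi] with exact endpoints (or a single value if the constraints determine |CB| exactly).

|AB| ∈ [25, 38]
|BD| ∈ {42}
|CD| ∈ [25, 38]
|AD| ∈ [4, 80]
|BC| ∈ [4, 80]
|AC| ∈ [0, 118]

|CB| ∈ [4, 80]  (≈ [4.0000, 80.0000])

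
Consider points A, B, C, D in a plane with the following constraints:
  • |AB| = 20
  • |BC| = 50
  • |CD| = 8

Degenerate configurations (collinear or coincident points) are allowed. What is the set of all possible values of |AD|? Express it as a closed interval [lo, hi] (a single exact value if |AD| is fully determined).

|AD| ∈ [22, 78]  (≈ [22.0000, 78.0000])

|AB| ∈ {20}
|BC| ∈ {50}
|CD| ∈ {8}
|AC| ∈ [30, 70]
|BD| ∈ [42, 58]
|AD| ∈ [22, 78]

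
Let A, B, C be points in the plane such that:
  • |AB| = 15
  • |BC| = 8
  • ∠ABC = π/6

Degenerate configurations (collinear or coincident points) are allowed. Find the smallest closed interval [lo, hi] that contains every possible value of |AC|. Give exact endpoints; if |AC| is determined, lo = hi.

|AB| ∈ {15}
|BC| ∈ {8}
|AC| ∈ {√(289 - 120·√(3))}

|AC| = √(289 - 120·√(3))  (≈ 9.0085)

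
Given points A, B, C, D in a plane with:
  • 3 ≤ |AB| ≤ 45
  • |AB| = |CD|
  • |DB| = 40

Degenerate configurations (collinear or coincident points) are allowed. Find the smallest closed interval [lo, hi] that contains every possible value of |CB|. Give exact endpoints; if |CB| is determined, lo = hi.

|CB| ∈ [0, 85]  (≈ [0.0000, 85.0000])

|AB| ∈ [3, 45]
|BD| ∈ {40}
|CD| ∈ [3, 45]
|AD| ∈ [0, 85]
|BC| ∈ [0, 85]
|AC| ∈ [0, 130]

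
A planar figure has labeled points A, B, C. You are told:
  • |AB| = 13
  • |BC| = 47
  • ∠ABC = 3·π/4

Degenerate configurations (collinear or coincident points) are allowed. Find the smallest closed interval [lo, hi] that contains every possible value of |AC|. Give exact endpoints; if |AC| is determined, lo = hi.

|AB| ∈ {13}
|BC| ∈ {47}
|AC| ∈ {√(611·√(2) + 2378)}

|AC| = √(611·√(2) + 2378)  (≈ 56.9393)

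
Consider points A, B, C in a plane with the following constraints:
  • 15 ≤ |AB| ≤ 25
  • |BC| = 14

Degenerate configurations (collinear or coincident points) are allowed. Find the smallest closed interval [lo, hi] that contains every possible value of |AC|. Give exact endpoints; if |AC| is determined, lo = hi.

|AB| ∈ [15, 25]
|BC| ∈ {14}
|AC| ∈ [1, 39]

|AC| ∈ [1, 39]  (≈ [1.0000, 39.0000])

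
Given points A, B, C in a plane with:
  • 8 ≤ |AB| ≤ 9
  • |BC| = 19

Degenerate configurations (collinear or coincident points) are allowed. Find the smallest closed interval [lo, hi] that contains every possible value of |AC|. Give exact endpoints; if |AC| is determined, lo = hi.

|AB| ∈ [8, 9]
|BC| ∈ {19}
|AC| ∈ [10, 28]

|AC| ∈ [10, 28]  (≈ [10.0000, 28.0000])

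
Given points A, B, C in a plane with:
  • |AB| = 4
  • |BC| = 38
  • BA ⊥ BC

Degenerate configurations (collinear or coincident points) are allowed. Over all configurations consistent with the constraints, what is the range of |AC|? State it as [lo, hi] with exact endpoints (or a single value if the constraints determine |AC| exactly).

|AC| = 2·√(365)  (≈ 38.2099)

|AB| ∈ {4}
|BC| ∈ {38}
|AC| ∈ {2·√(365)}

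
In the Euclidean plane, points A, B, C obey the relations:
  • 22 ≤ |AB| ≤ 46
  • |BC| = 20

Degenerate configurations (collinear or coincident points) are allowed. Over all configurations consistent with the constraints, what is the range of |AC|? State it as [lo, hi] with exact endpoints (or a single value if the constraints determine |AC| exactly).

|AB| ∈ [22, 46]
|BC| ∈ {20}
|AC| ∈ [2, 66]

|AC| ∈ [2, 66]  (≈ [2.0000, 66.0000])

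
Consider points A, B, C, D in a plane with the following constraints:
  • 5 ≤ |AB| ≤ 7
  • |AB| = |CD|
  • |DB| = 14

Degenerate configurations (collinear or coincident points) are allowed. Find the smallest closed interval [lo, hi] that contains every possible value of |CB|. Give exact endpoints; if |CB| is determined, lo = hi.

|CB| ∈ [7, 21]  (≈ [7.0000, 21.0000])

|AB| ∈ [5, 7]
|BD| ∈ {14}
|CD| ∈ [5, 7]
|AD| ∈ [7, 21]
|BC| ∈ [7, 21]
|AC| ∈ [0, 28]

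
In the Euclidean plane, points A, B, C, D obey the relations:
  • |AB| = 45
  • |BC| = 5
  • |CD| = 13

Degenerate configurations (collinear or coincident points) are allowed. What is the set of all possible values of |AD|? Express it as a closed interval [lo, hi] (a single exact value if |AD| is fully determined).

|AB| ∈ {45}
|BC| ∈ {5}
|CD| ∈ {13}
|AC| ∈ [40, 50]
|BD| ∈ [8, 18]
|AD| ∈ [27, 63]

|AD| ∈ [27, 63]  (≈ [27.0000, 63.0000])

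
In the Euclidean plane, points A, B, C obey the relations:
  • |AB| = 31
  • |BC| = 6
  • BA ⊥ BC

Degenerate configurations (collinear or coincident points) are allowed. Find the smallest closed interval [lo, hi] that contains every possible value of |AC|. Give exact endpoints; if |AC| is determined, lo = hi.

|AB| ∈ {31}
|BC| ∈ {6}
|AC| ∈ {√(997)}

|AC| = √(997)  (≈ 31.5753)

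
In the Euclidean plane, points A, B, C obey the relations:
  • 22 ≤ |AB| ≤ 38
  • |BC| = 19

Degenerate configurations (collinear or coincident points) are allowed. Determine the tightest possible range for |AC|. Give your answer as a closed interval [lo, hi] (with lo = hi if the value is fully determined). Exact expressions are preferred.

|AC| ∈ [3, 57]  (≈ [3.0000, 57.0000])

|AB| ∈ [22, 38]
|BC| ∈ {19}
|AC| ∈ [3, 57]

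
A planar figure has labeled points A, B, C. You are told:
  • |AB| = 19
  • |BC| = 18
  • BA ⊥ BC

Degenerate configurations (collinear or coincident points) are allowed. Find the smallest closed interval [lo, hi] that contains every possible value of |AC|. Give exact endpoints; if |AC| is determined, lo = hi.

|AB| ∈ {19}
|BC| ∈ {18}
|AC| ∈ {√(685)}

|AC| = √(685)  (≈ 26.1725)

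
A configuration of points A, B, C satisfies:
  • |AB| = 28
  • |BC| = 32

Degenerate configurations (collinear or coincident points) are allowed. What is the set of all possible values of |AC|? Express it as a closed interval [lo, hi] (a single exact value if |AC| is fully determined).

|AC| ∈ [4, 60]  (≈ [4.0000, 60.0000])

|AB| ∈ {28}
|BC| ∈ {32}
|AC| ∈ [4, 60]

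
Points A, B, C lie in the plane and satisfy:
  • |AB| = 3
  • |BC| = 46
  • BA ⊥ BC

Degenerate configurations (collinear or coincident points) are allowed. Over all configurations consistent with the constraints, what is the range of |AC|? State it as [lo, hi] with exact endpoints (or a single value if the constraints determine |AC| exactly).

|AC| = 5·√(85)  (≈ 46.0977)

|AB| ∈ {3}
|BC| ∈ {46}
|AC| ∈ {5·√(85)}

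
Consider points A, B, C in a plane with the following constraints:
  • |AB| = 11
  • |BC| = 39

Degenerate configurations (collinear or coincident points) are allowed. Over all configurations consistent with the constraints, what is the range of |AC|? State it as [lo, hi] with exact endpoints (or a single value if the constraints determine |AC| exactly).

|AC| ∈ [28, 50]  (≈ [28.0000, 50.0000])

|AB| ∈ {11}
|BC| ∈ {39}
|AC| ∈ [28, 50]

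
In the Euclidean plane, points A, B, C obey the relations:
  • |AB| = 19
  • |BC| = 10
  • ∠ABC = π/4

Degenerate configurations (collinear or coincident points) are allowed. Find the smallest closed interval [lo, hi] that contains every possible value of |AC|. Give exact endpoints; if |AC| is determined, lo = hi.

|AB| ∈ {19}
|BC| ∈ {10}
|AC| ∈ {√(461 - 190·√(2))}

|AC| = √(461 - 190·√(2))  (≈ 13.8672)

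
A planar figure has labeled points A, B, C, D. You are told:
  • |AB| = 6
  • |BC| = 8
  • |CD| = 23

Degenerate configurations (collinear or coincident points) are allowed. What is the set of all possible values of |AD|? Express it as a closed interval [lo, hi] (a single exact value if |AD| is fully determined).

|AB| ∈ {6}
|BC| ∈ {8}
|CD| ∈ {23}
|AC| ∈ [2, 14]
|BD| ∈ [15, 31]
|AD| ∈ [9, 37]

|AD| ∈ [9, 37]  (≈ [9.0000, 37.0000])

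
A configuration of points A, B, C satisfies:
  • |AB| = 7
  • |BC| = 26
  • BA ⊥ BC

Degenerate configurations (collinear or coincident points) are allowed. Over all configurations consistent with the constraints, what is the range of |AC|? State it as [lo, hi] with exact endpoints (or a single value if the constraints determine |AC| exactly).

|AB| ∈ {7}
|BC| ∈ {26}
|AC| ∈ {5·√(29)}

|AC| = 5·√(29)  (≈ 26.9258)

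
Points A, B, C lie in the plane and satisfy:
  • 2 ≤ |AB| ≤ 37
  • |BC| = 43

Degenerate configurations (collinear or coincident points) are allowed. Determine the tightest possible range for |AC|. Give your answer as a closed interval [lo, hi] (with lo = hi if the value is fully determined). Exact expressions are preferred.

|AB| ∈ [2, 37]
|BC| ∈ {43}
|AC| ∈ [6, 80]

|AC| ∈ [6, 80]  (≈ [6.0000, 80.0000])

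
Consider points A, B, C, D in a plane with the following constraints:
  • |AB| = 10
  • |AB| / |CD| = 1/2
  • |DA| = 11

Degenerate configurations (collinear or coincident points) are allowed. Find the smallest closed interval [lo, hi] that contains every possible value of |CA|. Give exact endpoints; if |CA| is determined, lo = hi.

|AB| ∈ {10}
|AD| ∈ {11}
|CD| ∈ {20}
|BD| ∈ [1, 21]
|AC| ∈ [9, 31]
|BC| ∈ [0, 41]

|CA| ∈ [9, 31]  (≈ [9.0000, 31.0000])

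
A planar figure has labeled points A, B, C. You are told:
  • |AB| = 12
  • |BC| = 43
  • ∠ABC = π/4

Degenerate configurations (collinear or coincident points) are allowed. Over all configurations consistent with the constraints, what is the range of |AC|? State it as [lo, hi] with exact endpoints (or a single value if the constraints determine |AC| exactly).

|AC| = √(1993 - 516·√(2))  (≈ 35.5425)

|AB| ∈ {12}
|BC| ∈ {43}
|AC| ∈ {√(1993 - 516·√(2))}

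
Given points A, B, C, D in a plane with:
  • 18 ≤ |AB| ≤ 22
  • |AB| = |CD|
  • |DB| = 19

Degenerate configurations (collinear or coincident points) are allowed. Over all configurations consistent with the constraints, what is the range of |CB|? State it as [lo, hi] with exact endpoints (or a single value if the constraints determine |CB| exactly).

|CB| ∈ [0, 41]  (≈ [0.0000, 41.0000])

|AB| ∈ [18, 22]
|BD| ∈ {19}
|CD| ∈ [18, 22]
|AD| ∈ [0, 41]
|BC| ∈ [0, 41]
|AC| ∈ [0, 63]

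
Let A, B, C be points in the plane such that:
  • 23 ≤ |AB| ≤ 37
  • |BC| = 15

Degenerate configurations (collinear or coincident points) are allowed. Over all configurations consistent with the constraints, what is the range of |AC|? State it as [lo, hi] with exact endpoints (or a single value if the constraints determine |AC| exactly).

|AC| ∈ [8, 52]  (≈ [8.0000, 52.0000])

|AB| ∈ [23, 37]
|BC| ∈ {15}
|AC| ∈ [8, 52]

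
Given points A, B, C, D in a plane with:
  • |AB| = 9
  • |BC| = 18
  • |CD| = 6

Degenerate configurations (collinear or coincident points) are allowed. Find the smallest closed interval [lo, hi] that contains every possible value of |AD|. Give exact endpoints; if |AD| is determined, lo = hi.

|AB| ∈ {9}
|BC| ∈ {18}
|CD| ∈ {6}
|AC| ∈ [9, 27]
|BD| ∈ [12, 24]
|AD| ∈ [3, 33]

|AD| ∈ [3, 33]  (≈ [3.0000, 33.0000])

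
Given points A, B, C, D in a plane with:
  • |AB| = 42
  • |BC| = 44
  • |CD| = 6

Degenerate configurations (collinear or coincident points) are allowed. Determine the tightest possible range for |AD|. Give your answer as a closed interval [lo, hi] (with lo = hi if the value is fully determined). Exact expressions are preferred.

|AD| ∈ [0, 92]  (≈ [0.0000, 92.0000])

|AB| ∈ {42}
|BC| ∈ {44}
|CD| ∈ {6}
|AC| ∈ [2, 86]
|BD| ∈ [38, 50]
|AD| ∈ [0, 92]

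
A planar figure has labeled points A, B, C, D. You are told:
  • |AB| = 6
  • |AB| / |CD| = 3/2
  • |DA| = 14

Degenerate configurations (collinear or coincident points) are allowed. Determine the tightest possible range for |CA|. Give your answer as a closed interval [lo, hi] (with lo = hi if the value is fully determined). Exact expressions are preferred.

|AB| ∈ {6}
|AD| ∈ {14}
|CD| ∈ {4}
|BD| ∈ [8, 20]
|AC| ∈ [10, 18]
|BC| ∈ [4, 24]

|CA| ∈ [10, 18]  (≈ [10.0000, 18.0000])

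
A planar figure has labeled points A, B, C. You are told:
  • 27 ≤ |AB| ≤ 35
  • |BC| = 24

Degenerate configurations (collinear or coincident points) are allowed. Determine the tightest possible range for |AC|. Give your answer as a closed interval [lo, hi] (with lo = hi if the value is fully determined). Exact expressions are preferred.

|AC| ∈ [3, 59]  (≈ [3.0000, 59.0000])

|AB| ∈ [27, 35]
|BC| ∈ {24}
|AC| ∈ [3, 59]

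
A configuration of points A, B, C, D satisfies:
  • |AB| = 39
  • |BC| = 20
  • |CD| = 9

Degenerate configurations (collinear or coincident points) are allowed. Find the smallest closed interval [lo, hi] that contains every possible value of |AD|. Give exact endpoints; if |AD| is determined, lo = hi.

|AD| ∈ [10, 68]  (≈ [10.0000, 68.0000])

|AB| ∈ {39}
|BC| ∈ {20}
|CD| ∈ {9}
|AC| ∈ [19, 59]
|BD| ∈ [11, 29]
|AD| ∈ [10, 68]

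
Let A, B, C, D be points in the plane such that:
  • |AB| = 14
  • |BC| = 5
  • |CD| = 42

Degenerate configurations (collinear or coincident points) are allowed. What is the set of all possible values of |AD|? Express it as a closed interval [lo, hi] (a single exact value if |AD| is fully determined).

|AD| ∈ [23, 61]  (≈ [23.0000, 61.0000])

|AB| ∈ {14}
|BC| ∈ {5}
|CD| ∈ {42}
|AC| ∈ [9, 19]
|BD| ∈ [37, 47]
|AD| ∈ [23, 61]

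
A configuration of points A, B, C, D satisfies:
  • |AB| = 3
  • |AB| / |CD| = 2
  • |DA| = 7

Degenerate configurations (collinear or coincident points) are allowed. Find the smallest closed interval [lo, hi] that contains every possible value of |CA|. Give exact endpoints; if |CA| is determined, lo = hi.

|AB| ∈ {3}
|AD| ∈ {7}
|CD| ∈ {3/2}
|BD| ∈ [4, 10]
|AC| ∈ [11/2, 17/2]
|BC| ∈ [5/2, 23/2]

|CA| ∈ [11/2, 17/2]  (≈ [5.5000, 8.5000])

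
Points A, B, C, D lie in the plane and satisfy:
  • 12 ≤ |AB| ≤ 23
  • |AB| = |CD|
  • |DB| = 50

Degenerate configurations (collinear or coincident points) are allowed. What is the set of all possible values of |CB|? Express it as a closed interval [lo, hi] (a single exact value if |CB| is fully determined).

|AB| ∈ [12, 23]
|BD| ∈ {50}
|CD| ∈ [12, 23]
|AD| ∈ [27, 73]
|BC| ∈ [27, 73]
|AC| ∈ [4, 96]

|CB| ∈ [27, 73]  (≈ [27.0000, 73.0000])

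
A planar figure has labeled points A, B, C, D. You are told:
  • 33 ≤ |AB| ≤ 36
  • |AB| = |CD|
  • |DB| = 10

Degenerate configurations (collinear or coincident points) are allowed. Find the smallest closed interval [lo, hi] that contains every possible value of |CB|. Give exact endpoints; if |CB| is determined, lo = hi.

|CB| ∈ [23, 46]  (≈ [23.0000, 46.0000])

|AB| ∈ [33, 36]
|BD| ∈ {10}
|CD| ∈ [33, 36]
|AD| ∈ [23, 46]
|BC| ∈ [23, 46]
|AC| ∈ [0, 82]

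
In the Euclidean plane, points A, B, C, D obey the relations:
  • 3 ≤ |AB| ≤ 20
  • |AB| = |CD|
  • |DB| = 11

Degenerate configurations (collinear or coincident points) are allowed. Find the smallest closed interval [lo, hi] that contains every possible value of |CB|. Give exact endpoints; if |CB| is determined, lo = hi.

|AB| ∈ [3, 20]
|BD| ∈ {11}
|CD| ∈ [3, 20]
|AD| ∈ [0, 31]
|BC| ∈ [0, 31]
|AC| ∈ [0, 51]

|CB| ∈ [0, 31]  (≈ [0.0000, 31.0000])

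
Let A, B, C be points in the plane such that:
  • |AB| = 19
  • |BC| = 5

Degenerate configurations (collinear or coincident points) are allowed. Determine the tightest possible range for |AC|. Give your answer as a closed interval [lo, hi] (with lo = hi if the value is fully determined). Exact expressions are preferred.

|AC| ∈ [14, 24]  (≈ [14.0000, 24.0000])

|AB| ∈ {19}
|BC| ∈ {5}
|AC| ∈ [14, 24]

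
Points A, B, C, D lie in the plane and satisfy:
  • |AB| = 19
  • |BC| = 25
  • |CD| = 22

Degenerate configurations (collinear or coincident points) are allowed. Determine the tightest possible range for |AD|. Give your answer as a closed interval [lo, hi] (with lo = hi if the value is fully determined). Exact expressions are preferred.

|AD| ∈ [0, 66]  (≈ [0.0000, 66.0000])

|AB| ∈ {19}
|BC| ∈ {25}
|CD| ∈ {22}
|AC| ∈ [6, 44]
|BD| ∈ [3, 47]
|AD| ∈ [0, 66]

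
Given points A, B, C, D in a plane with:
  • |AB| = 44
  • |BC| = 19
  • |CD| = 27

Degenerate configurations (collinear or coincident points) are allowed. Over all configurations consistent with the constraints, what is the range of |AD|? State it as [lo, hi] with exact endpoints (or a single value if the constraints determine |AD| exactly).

|AB| ∈ {44}
|BC| ∈ {19}
|CD| ∈ {27}
|AC| ∈ [25, 63]
|BD| ∈ [8, 46]
|AD| ∈ [0, 90]

|AD| ∈ [0, 90]  (≈ [0.0000, 90.0000])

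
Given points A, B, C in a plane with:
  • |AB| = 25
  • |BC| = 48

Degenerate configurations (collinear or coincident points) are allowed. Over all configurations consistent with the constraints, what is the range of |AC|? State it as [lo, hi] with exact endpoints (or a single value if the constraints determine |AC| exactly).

|AC| ∈ [23, 73]  (≈ [23.0000, 73.0000])

|AB| ∈ {25}
|BC| ∈ {48}
|AC| ∈ [23, 73]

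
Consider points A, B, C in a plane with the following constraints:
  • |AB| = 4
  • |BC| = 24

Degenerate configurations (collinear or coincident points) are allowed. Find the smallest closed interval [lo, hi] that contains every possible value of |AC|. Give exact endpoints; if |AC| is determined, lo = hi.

|AB| ∈ {4}
|BC| ∈ {24}
|AC| ∈ [20, 28]

|AC| ∈ [20, 28]  (≈ [20.0000, 28.0000])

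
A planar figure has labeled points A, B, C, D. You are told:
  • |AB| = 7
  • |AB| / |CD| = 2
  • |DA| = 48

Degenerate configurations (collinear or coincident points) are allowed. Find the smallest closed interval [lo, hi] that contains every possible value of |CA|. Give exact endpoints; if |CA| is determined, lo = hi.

|CA| ∈ [89/2, 103/2]  (≈ [44.5000, 51.5000])

|AB| ∈ {7}
|AD| ∈ {48}
|CD| ∈ {7/2}
|BD| ∈ [41, 55]
|AC| ∈ [89/2, 103/2]
|BC| ∈ [75/2, 117/2]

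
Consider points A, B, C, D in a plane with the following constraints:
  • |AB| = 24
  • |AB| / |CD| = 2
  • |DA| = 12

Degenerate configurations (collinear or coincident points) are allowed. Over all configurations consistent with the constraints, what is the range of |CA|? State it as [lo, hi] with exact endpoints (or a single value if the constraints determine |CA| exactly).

|CA| ∈ [0, 24]  (≈ [0.0000, 24.0000])

|AB| ∈ {24}
|AD| ∈ {12}
|CD| ∈ {12}
|BD| ∈ [12, 36]
|AC| ∈ [0, 24]
|BC| ∈ [0, 48]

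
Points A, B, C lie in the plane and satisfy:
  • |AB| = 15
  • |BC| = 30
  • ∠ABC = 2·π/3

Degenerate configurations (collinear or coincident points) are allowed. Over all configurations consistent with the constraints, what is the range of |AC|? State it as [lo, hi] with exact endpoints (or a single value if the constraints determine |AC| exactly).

|AB| ∈ {15}
|BC| ∈ {30}
|AC| ∈ {15·√(7)}

|AC| = 15·√(7)  (≈ 39.6863)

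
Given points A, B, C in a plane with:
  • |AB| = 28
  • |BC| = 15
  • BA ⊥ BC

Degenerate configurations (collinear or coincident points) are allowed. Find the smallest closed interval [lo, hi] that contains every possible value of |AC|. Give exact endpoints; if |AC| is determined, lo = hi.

|AC| = √(1009)  (≈ 31.7648)

|AB| ∈ {28}
|BC| ∈ {15}
|AC| ∈ {√(1009)}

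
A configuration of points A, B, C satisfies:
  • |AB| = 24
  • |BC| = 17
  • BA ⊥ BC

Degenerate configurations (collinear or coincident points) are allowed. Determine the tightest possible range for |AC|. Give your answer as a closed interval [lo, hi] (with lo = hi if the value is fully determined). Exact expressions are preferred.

|AB| ∈ {24}
|BC| ∈ {17}
|AC| ∈ {√(865)}

|AC| = √(865)  (≈ 29.4109)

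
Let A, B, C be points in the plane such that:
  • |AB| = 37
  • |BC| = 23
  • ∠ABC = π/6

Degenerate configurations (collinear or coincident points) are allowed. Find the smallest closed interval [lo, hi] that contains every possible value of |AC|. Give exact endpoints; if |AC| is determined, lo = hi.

|AB| ∈ {37}
|BC| ∈ {23}
|AC| ∈ {√(1898 - 851·√(3))}

|AC| = √(1898 - 851·√(3))  (≈ 20.5919)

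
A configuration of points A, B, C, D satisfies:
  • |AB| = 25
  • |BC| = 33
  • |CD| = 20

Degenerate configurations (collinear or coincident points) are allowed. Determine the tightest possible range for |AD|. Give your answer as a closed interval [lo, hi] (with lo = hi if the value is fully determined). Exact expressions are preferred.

|AB| ∈ {25}
|BC| ∈ {33}
|CD| ∈ {20}
|AC| ∈ [8, 58]
|BD| ∈ [13, 53]
|AD| ∈ [0, 78]

|AD| ∈ [0, 78]  (≈ [0.0000, 78.0000])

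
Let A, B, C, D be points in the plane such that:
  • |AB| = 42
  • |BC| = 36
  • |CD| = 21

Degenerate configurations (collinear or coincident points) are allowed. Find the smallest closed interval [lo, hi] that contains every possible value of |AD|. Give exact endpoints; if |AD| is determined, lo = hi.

|AB| ∈ {42}
|BC| ∈ {36}
|CD| ∈ {21}
|AC| ∈ [6, 78]
|BD| ∈ [15, 57]
|AD| ∈ [0, 99]

|AD| ∈ [0, 99]  (≈ [0.0000, 99.0000])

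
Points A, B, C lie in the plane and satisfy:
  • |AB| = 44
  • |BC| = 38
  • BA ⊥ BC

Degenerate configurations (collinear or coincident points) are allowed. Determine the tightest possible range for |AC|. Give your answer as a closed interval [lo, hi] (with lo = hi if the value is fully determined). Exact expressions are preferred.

|AC| = 26·√(5)  (≈ 58.1378)

|AB| ∈ {44}
|BC| ∈ {38}
|AC| ∈ {26·√(5)}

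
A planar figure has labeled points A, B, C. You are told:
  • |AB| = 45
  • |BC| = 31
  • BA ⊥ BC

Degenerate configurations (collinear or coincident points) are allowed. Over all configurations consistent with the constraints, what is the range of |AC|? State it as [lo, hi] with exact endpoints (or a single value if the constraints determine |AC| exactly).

|AB| ∈ {45}
|BC| ∈ {31}
|AC| ∈ {√(2986)}

|AC| = √(2986)  (≈ 54.6443)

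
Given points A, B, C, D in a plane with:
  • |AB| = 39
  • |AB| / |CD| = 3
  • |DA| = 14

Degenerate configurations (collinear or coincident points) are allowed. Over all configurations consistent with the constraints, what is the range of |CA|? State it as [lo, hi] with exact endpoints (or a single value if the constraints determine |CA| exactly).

|AB| ∈ {39}
|AD| ∈ {14}
|CD| ∈ {13}
|BD| ∈ [25, 53]
|AC| ∈ [1, 27]
|BC| ∈ [12, 66]

|CA| ∈ [1, 27]  (≈ [1.0000, 27.0000])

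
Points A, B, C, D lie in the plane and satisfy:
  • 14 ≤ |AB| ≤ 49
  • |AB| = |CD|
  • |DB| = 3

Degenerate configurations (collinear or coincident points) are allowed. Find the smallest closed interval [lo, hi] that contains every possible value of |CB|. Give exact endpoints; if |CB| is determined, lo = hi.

|CB| ∈ [11, 52]  (≈ [11.0000, 52.0000])

|AB| ∈ [14, 49]
|BD| ∈ {3}
|CD| ∈ [14, 49]
|AD| ∈ [11, 52]
|BC| ∈ [11, 52]
|AC| ∈ [0, 101]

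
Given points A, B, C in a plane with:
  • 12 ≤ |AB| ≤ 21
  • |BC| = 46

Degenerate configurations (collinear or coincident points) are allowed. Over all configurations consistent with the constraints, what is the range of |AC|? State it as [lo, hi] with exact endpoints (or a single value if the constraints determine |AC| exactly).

|AB| ∈ [12, 21]
|BC| ∈ {46}
|AC| ∈ [25, 67]

|AC| ∈ [25, 67]  (≈ [25.0000, 67.0000])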